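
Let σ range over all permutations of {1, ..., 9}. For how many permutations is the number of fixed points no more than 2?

Sum C(9,i)·!(9-i) for i = 0..2:
  i=0: C(9,0)·!9 = 1·133496 = 133496
  i=1: C(9,1)·!8 = 9·14833 = 133497
  i=2: C(9,2)·!7 = 36·1854 = 66744
Total = 333737.

333737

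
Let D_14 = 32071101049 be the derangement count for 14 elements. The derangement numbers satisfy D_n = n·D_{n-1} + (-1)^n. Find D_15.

481066515734

D_15 = 15·32071101049 - 1 = 481066515734.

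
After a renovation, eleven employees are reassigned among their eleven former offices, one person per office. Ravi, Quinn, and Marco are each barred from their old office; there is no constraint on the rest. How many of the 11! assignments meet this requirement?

Let A_j be the event that the j-th constrained one is fixed. By inclusion-exclusion over the 3 events:
Σ_{j=0}^{3} (-1)^j C(3,j)(11-j)!
= C(3,0)·11! - C(3,1)·10! + C(3,2)·9! - C(3,3)·8!
= 39916800 - 10886400 + 1088640 - 40320
= 30078720

30078720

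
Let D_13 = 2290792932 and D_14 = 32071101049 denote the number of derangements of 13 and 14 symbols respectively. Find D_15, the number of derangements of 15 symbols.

481066515734

D_15 = (15-1)·(D_14 + D_13) = 14·(32071101049 + 2290792932) = 14·34361893981 = 481066515734.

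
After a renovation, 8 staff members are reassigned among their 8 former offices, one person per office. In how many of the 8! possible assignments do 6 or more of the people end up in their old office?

29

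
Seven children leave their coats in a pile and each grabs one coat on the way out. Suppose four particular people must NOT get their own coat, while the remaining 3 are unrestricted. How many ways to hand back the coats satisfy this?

2790

Let A_j be the event that the j-th constrained one is fixed. By inclusion-exclusion over the 4 events:
Σ_{j=0}^{4} (-1)^j C(4,j)(7-j)!
= C(4,0)·7! - C(4,1)·6! + C(4,2)·5! - C(4,3)·4! + C(4,4)·3!
= 5040 - 2880 + 720 - 96 + 6
= 2790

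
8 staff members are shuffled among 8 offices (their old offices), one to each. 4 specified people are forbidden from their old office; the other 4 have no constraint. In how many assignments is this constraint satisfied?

Inclusion-exclusion on the 4 forbidden self-matches:
Σ_{j=0}^{4} (-1)^j C(4,j)(8-j)!
= C(4,0)·8! - C(4,1)·7! + C(4,2)·6! - C(4,3)·5! + C(4,4)·4!
= 40320 - 20160 + 4320 - 480 + 24
= 24024

24024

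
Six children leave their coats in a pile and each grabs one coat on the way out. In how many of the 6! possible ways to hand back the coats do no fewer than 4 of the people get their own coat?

16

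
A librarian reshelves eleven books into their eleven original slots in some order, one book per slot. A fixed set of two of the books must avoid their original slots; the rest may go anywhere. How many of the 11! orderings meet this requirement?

Let A_j be the event that the j-th constrained one is fixed. By inclusion-exclusion over the 2 events:
Σ_{j=0}^{2} (-1)^j C(2,j)(11-j)!
= C(2,0)·11! - C(2,1)·10! + C(2,2)·9!
= 39916800 - 7257600 + 362880
= 33022080

33022080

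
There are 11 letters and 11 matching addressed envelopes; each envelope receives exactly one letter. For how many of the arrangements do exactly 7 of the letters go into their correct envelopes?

Pick the 7 fixed positions: C(11,7) = 330 ways.
The other 4 form a derangement: !4 = 9.
Total: 330 × 9 = 2970.

2970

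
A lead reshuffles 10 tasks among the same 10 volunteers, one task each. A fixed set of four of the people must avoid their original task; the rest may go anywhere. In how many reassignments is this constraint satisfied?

Let A_j be the event that the j-th constrained one is fixed. By inclusion-exclusion over the 4 events:
Σ_{j=0}^{4} (-1)^j C(4,j)(10-j)!
= C(4,0)·10! - C(4,1)·9! + C(4,2)·8! - C(4,3)·7! + C(4,4)·6!
= 3628800 - 1451520 + 241920 - 20160 + 720
= 2399760

2399760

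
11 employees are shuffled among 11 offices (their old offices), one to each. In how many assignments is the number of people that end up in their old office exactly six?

Pick the 6 fixed positions: C(11,6) = 462 ways.
The other 5 form a derangement: !5 = 44.
Total: 462 × 44 = 20328.

20328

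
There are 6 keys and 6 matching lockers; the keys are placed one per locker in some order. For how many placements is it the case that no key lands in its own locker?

265

The number of derangements of 6 is !6 = Σ_{k=0}^{6} (-1)^k·6!/k!
= 6! - 6!/1! + 6!/2! - 6!/3! + 6!/4! - 6!/5! + 6!/6!
= 720 - 720 + 360 - 120 + 30 - 6 + 1
= 265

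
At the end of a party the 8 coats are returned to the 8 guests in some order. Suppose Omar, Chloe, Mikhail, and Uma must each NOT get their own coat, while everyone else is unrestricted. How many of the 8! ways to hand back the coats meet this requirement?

Let A_j be the event that the j-th constrained one is fixed. By inclusion-exclusion over the 4 events:
Σ_{j=0}^{4} (-1)^j C(4,j)(8-j)!
= C(4,0)·8! - C(4,1)·7! + C(4,2)·6! - C(4,3)·5! + C(4,4)·4!
= 40320 - 20160 + 4320 - 480 + 24
= 24024

24024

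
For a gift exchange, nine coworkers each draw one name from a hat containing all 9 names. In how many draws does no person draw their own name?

133496

!9 is the nearest integer to 9!/e.
9! = 362880, and 362880/e ≈ 133496.09, so !9 = 133496.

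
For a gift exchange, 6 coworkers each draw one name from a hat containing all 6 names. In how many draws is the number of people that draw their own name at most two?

664

# with exactly i fixed is C(6,i)·!(6-i); sum over i=0..2:
  i=0: C(6,0)·!6 = 1·265 = 265
  i=1: C(6,1)·!5 = 6·44 = 264
  i=2: C(6,2)·!4 = 15·9 = 135
Total = 664.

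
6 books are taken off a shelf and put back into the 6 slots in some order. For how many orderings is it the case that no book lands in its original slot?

By inclusion-exclusion, !6 = Σ (-1)^k · 6!/k! for k=0..6
= 6! - 6!/1! + 6!/2! - 6!/3! + 6!/4! - 6!/5! + 6!/6!
= 720 - 720 + 360 - 120 + 30 - 6 + 1
= 265

265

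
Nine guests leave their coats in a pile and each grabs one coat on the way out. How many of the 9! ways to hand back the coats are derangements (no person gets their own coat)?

Recurrence: !9 = 9·!8 + (-1)^9.
!9 = 9·14833 - 1 = 133496

133496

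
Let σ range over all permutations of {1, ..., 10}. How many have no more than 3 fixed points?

3559886

Sum C(10,i)·!(10-i) for i = 0..3:
  i=0: C(10,0)·!10 = 1·1334961 = 1334961
  i=1: C(10,1)·!9 = 10·133496 = 1334960
  i=2: C(10,2)·!8 = 45·14833 = 667485
  i=3: C(10,3)·!7 = 120·1854 = 222480
Total = 3559886.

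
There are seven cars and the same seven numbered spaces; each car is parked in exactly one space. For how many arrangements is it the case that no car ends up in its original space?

!7 = 7! · Σ_{k=0}^{7} (-1)^k/k!
= 7! - 7!/1! + 7!/2! - 7!/3! + 7!/4! - 7!/5! + 7!/6! - 7!/7!
= 5040 - 5040 + 2520 - 840 + 210 - 42 + 7 - 1
= 1854

1854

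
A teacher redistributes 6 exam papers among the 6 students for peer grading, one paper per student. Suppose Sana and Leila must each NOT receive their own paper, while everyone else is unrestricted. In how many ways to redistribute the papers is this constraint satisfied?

504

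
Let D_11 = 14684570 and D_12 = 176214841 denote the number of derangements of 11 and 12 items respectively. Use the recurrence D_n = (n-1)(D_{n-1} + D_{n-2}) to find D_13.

2290792932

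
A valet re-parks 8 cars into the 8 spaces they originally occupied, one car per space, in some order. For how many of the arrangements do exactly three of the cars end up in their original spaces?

2464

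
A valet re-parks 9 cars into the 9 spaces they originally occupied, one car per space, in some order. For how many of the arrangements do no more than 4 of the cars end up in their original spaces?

361541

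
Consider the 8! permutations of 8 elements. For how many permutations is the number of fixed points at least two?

10655

Sum C(8,i)·!(8-i) for i = 2..8:
  i=2: C(8,2)·!6 = 28·265 = 7420
  i=3: C(8,3)·!5 = 56·44 = 2464
  i=4: C(8,4)·!4 = 70·9 = 630
  i=5: C(8,5)·!3 = 56·2 = 112
  i=6: C(8,6)·!2 = 28·1 = 28
  i=7: C(8,7)·!1 = 8·0 = 0
  i=8: C(8,8)·!0 = 1·1 = 1
Total = 10655.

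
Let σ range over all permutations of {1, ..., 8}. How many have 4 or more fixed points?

# with exactly i fixed is C(8,i)·!(8-i); sum over i=4..8:
  i=4: C(8,4)·!4 = 70·9 = 630
  i=5: C(8,5)·!3 = 56·2 = 112
  i=6: C(8,6)·!2 = 28·1 = 28
  i=7: C(8,7)·!1 = 8·0 = 0
  i=8: C(8,8)·!0 = 1·1 = 1
Total = 771.

771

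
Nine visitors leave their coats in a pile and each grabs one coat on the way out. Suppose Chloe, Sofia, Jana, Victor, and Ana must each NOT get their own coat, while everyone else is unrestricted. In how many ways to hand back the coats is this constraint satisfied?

Inclusion-exclusion on the 5 forbidden self-matches:
Σ_{j=0}^{5} (-1)^j C(5,j)(9-j)!
= C(5,0)·9! - C(5,1)·8! + C(5,2)·7! - C(5,3)·6! + C(5,4)·5! - C(5,5)·4!
= 362880 - 201600 + 50400 - 7200 + 600 - 24
= 205056

205056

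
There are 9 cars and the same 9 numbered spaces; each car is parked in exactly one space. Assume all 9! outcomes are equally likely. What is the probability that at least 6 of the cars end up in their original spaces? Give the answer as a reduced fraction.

41/72576

Favorable outcomes: Σ_{i≥6} C(9,i)·!(9-i) = 84·2 + 36·1 + 9·0 + 1·1 = 205.
Total outcomes: 9! = 362880.
Probability = 205/362880 = 41/72576.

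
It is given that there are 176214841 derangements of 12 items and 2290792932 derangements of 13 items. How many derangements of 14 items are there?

32071101049

D_14 = (14-1)·(D_13 + D_12) = 13·(2290792932 + 176214841) = 13·2467007773 = 32071101049.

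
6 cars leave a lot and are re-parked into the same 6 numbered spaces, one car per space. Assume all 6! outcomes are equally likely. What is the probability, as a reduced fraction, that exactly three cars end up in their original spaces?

Favorable outcomes: C(6,3)·!3 = 20·2 = 40.
Total outcomes: 6! = 720.
Probability = 40/720 = 1/18.

1/18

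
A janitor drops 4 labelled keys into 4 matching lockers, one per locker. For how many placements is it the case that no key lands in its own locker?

The number of derangements of 4 is !4 = Σ_{k=0}^{4} (-1)^k·4!/k!
= 4! - 4!/1! + 4!/2! - 4!/3! + 4!/4!
= 24 - 24 + 12 - 4 + 1
= 9

9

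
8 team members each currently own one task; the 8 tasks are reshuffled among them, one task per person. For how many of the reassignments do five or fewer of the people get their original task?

Sum C(8,i)·!(8-i) for i = 0..5:
  i=0: C(8,0)·!8 = 1·14833 = 14833
  i=1: C(8,1)·!7 = 8·1854 = 14832
  i=2: C(8,2)·!6 = 28·265 = 7420
  i=3: C(8,3)·!5 = 56·44 = 2464
  i=4: C(8,4)·!4 = 70·9 = 630
  i=5: C(8,5)·!3 = 56·2 = 112
Total = 40291.

40291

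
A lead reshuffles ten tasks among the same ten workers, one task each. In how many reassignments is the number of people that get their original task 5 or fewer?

3626624

Sum C(10,i)·!(10-i) for i = 0..5:
  i=0: C(10,0)·!10 = 1·1334961 = 1334961
  i=1: C(10,1)·!9 = 10·133496 = 1334960
  i=2: C(10,2)·!8 = 45·14833 = 667485
  i=3: C(10,3)·!7 = 120·1854 = 222480
  i=4: C(10,4)·!6 = 210·265 = 55650
  i=5: C(10,5)·!5 = 252·44 = 11088
Total = 3626624.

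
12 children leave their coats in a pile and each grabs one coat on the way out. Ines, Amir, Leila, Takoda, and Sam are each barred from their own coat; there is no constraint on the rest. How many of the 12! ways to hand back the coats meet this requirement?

Inclusion-exclusion on the 5 forbidden self-matches:
Σ_{j=0}^{5} (-1)^j C(5,j)(12-j)!
= C(5,0)·12! - C(5,1)·11! + C(5,2)·10! - C(5,3)·9! + C(5,4)·8! - C(5,5)·7!
= 479001600 - 199584000 + 36288000 - 3628800 + 201600 - 5040
= 312273360

312273360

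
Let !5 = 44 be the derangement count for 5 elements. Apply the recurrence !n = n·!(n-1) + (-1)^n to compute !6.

265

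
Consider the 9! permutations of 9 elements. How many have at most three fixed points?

Sum C(9,i)·!(9-i) for i = 0..3:
  i=0: C(9,0)·!9 = 1·133496 = 133496
  i=1: C(9,1)·!8 = 9·14833 = 133497
  i=2: C(9,2)·!7 = 36·1854 = 66744
  i=3: C(9,3)·!6 = 84·265 = 22260
Total = 355997.

355997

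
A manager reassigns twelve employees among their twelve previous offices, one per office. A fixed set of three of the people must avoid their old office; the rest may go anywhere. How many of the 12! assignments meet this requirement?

369774720

Inclusion-exclusion on the 3 forbidden self-matches:
Σ_{j=0}^{3} (-1)^j C(3,j)(12-j)!
= C(3,0)·12! - C(3,1)·11! + C(3,2)·10! - C(3,3)·9!
= 479001600 - 119750400 + 10886400 - 362880
= 369774720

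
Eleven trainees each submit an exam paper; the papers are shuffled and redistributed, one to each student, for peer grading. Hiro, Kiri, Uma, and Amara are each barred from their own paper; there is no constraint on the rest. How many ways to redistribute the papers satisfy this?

27422640

Let A_j be the event that the j-th constrained one is fixed. By inclusion-exclusion over the 4 events:
Σ_{j=0}^{4} (-1)^j C(4,j)(11-j)!
= C(4,0)·11! - C(4,1)·10! + C(4,2)·9! - C(4,3)·8! + C(4,4)·7!
= 39916800 - 14515200 + 2177280 - 161280 + 5040
= 27422640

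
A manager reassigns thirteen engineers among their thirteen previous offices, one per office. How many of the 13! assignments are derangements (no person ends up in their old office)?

2290792932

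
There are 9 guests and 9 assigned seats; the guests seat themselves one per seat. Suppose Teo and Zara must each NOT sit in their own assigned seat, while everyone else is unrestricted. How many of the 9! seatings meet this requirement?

287280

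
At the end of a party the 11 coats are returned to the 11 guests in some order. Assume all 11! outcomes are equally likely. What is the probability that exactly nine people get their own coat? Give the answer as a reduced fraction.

1/725760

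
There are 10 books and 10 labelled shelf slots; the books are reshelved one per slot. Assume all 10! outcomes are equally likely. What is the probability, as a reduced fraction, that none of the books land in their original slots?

16481/44800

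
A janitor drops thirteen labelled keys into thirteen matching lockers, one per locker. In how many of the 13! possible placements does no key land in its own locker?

The subfactorial !13 = [13!/e] (nearest integer).
13! = 6227020800, and 6227020800/e ≈ 2290792932.07, so !13 = 2290792932.

2290792932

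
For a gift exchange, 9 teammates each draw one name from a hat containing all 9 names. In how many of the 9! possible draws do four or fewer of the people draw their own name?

361541

Sum C(9,i)·!(9-i) for i = 0..4:
  i=0: C(9,0)·!9 = 1·133496 = 133496
  i=1: C(9,1)·!8 = 9·14833 = 133497
  i=2: C(9,2)·!7 = 36·1854 = 66744
  i=3: C(9,3)·!6 = 84·265 = 22260
  i=4: C(9,4)·!5 = 126·44 = 5544
Total = 361541.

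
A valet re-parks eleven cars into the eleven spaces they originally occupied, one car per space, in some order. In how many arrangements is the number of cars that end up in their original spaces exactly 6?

20328

Pick the 6 fixed positions: C(11,6) = 462 ways.
The other 5 form a derangement: !5 = 44.
Total: 462 × 44 = 20328.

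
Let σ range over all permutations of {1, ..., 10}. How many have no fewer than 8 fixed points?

46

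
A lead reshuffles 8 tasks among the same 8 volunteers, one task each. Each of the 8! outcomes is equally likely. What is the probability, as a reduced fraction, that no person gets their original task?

2119/5760

Favorable outcomes: !8 = 14833.
Total outcomes: 8! = 40320.
Probability = 14833/40320 = 2119/5760.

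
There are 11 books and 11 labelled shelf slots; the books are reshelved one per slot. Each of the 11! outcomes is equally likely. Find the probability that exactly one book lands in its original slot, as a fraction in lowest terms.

Favorable outcomes: C(11,1)·!10 = 11·1334961 = 14684571.
Total outcomes: 11! = 39916800.
Probability = 14684571/39916800 = 16481/44800.

16481/44800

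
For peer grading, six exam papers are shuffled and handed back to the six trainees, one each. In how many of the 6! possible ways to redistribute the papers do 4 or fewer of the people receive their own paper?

719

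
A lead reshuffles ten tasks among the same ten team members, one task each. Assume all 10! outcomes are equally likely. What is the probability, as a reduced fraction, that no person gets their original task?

Favorable outcomes: !10 = 1334961.
Total outcomes: 10! = 3628800.
Probability = 1334961/3628800 = 16481/44800.

16481/44800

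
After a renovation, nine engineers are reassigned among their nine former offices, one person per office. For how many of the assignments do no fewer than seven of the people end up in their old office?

Sum C(9,i)·!(9-i) for i = 7..9:
  i=7: C(9,7)·!2 = 36·1 = 36
  i=8: C(9,8)·!1 = 9·0 = 0
  i=9: C(9,9)·!0 = 1·1 = 1
Total = 37.

37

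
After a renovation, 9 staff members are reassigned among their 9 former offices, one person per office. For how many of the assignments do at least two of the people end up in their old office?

# with exactly i fixed is C(9,i)·!(9-i); sum over i=2..9:
  i=2: C(9,2)·!7 = 36·1854 = 66744
  i=3: C(9,3)·!6 = 84·265 = 22260
  i=4: C(9,4)·!5 = 126·44 = 5544
  i=5: C(9,5)·!4 = 126·9 = 1134
  i=6: C(9,6)·!3 = 84·2 = 168
  i=7: C(9,7)·!2 = 36·1 = 36
  i=8: C(9,8)·!1 = 9·0 = 0
  i=9: C(9,9)·!0 = 1·1 = 1
Total = 95887.

95887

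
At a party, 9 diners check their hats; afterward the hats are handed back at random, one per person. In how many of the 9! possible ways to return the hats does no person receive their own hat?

133496

Recurrence: !9 = 8·(!8 + !7).
!9 = 8·(14833 + 1854) = 8·16687 = 133496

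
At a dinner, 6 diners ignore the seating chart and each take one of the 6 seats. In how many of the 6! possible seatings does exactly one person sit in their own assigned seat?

Choose which one of the 6 is fixed: C(6,1) = 6.
The remaining 5 must be deranged: !5 = 44.
Total: 6 × 44 = 264.

264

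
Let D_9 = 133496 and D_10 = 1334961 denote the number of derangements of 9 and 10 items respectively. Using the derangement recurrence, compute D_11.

D_11 = (11-1)·(D_10 + D_9) = 10·(1334961 + 133496) = 10·1468457 = 14684570.

14684570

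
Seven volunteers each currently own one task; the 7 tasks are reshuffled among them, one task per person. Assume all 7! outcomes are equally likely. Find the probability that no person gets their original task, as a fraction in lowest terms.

103/280

Favorable outcomes: !7 = 1854.
Total outcomes: 7! = 5040.
Probability = 1854/5040 = 103/280.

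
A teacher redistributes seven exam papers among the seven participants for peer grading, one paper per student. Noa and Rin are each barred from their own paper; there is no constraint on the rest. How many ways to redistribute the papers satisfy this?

3720

Let A_j be the event that the j-th constrained one is fixed. By inclusion-exclusion over the 2 events:
Σ_{j=0}^{2} (-1)^j C(2,j)(7-j)!
= C(2,0)·7! - C(2,1)·6! + C(2,2)·5!
= 5040 - 1440 + 120
= 3720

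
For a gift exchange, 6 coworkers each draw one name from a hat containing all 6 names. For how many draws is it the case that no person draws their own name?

!6 = 6! · Σ_{k=0}^{6} (-1)^k/k!
= 6! - 6!/1! + 6!/2! - 6!/3! + 6!/4! - 6!/5! + 6!/6!
= 720 - 720 + 360 - 120 + 30 - 6 + 1
= 265

265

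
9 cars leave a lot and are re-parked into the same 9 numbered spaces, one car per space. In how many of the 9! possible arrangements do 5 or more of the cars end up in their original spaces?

1339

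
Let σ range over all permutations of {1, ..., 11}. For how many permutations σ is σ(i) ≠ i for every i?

14684570

By inclusion-exclusion, !11 = Σ (-1)^k · 11!/k! for k=0..11
= 11! - 11!/1! + 11!/2! - 11!/3! + 11!/4! - 11!/5! + 11!/6! - 11!/7! + 11!/8! - 11!/9! + 11!/10! - 11!/11!
= 39916800 - 39916800 + 19958400 - 6652800 + 1663200 - 332640 + 55440 - 7920 + 990 - 110 + 11 - 1
= 14684570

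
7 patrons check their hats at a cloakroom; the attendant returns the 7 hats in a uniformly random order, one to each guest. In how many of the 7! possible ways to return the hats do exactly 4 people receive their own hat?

70

Choose which 4 of the 7 are fixed: C(7,4) = 35.
The remaining 3 must be deranged: !3 = 2.
Total: 35 × 2 = 70.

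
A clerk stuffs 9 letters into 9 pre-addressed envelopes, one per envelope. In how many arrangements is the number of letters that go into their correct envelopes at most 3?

Sum C(9,i)·!(9-i) for i = 0..3:
  i=0: C(9,0)·!9 = 1·133496 = 133496
  i=1: C(9,1)·!8 = 9·14833 = 133497
  i=2: C(9,2)·!7 = 36·1854 = 66744
  i=3: C(9,3)·!6 = 84·265 = 22260
Total = 355997.

355997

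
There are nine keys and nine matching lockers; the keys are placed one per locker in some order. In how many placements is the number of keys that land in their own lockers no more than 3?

355997

# with exactly i fixed is C(9,i)·!(9-i); sum over i=0..3:
  i=0: C(9,0)·!9 = 1·133496 = 133496
  i=1: C(9,1)·!8 = 9·14833 = 133497
  i=2: C(9,2)·!7 = 36·1854 = 66744
  i=3: C(9,3)·!6 = 84·265 = 22260
Total = 355997.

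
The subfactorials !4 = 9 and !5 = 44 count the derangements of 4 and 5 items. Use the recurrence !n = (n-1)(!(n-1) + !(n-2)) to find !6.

!6 = (6-1)·(!5 + !4) = 5·(44 + 9) = 5·53 = 265.

265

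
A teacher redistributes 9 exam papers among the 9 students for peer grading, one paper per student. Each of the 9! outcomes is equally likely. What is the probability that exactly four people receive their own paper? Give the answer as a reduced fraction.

Favorable outcomes: C(9,4)·!5 = 126·44 = 5544.
Total outcomes: 9! = 362880.
Probability = 5544/362880 = 11/720.

11/720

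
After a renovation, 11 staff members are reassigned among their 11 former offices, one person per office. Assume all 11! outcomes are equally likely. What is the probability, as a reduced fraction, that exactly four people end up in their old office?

103/6720

Favorable outcomes: C(11,4)·!7 = 330·1854 = 611820.
Total outcomes: 11! = 39916800.
Probability = 611820/39916800 = 103/6720.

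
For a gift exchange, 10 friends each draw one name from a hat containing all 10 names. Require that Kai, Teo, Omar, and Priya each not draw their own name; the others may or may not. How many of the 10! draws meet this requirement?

Let A_j be the event that the j-th constrained one is fixed. By inclusion-exclusion over the 4 events:
Σ_{j=0}^{4} (-1)^j C(4,j)(10-j)!
= C(4,0)·10! - C(4,1)·9! + C(4,2)·8! - C(4,3)·7! + C(4,4)·6!
= 3628800 - 1451520 + 241920 - 20160 + 720
= 2399760

2399760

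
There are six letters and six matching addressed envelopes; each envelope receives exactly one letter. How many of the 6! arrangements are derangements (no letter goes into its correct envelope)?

265

The number of derangements of 6 is !6 = Σ_{k=0}^{6} (-1)^k·6!/k!
= 6! - 6!/1! + 6!/2! - 6!/3! + 6!/4! - 6!/5! + 6!/6!
= 720 - 720 + 360 - 120 + 30 - 6 + 1
= 265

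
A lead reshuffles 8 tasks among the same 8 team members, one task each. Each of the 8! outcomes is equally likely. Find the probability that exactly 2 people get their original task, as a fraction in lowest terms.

Favorable outcomes: C(8,2)·!6 = 28·265 = 7420.
Total outcomes: 8! = 40320.
Probability = 7420/40320 = 53/288.

53/288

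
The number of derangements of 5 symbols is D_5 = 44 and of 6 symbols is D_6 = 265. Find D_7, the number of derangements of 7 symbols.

1854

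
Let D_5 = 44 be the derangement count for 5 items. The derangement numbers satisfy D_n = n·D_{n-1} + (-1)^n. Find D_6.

D_6 = 6·44 + 1 = 265.

265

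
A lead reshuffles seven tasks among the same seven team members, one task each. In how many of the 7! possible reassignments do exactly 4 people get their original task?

70

Choose which 4 of the 7 are fixed: C(7,4) = 35.
The other 3 form a derangement: !3 = 2.
Total: 35 × 2 = 70.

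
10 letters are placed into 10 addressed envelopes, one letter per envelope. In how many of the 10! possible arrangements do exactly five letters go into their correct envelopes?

Pick the 5 fixed positions: C(10,5) = 252 ways.
The other 5 form a derangement: !5 = 44.
Total: 252 × 44 = 11088.

11088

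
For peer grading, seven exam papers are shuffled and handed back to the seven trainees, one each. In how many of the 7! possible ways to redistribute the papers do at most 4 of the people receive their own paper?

# with exactly i fixed is C(7,i)·!(7-i); sum over i=0..4:
  i=0: C(7,0)·!7 = 1·1854 = 1854
  i=1: C(7,1)·!6 = 7·265 = 1855
  i=2: C(7,2)·!5 = 21·44 = 924
  i=3: C(7,3)·!4 = 35·9 = 315
  i=4: C(7,4)·!3 = 35·2 = 70
Total = 5018.

5018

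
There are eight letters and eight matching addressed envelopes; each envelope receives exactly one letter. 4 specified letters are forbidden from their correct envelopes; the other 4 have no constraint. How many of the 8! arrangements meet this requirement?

Inclusion-exclusion on the 4 forbidden self-matches:
Σ_{j=0}^{4} (-1)^j C(4,j)(8-j)!
= C(4,0)·8! - C(4,1)·7! + C(4,2)·6! - C(4,3)·5! + C(4,4)·4!
= 40320 - 20160 + 4320 - 480 + 24
= 24024

24024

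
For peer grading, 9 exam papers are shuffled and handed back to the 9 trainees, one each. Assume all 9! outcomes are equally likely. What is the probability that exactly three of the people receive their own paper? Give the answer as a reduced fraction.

Favorable outcomes: C(9,3)·!6 = 84·265 = 22260.
Total outcomes: 9! = 362880.
Probability = 22260/362880 = 53/864.

53/864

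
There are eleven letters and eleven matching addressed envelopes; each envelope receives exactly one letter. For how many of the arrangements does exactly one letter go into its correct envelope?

Pick the single fixed position: C(11,1) = 11 ways.
The remaining 10 must be deranged: !10 = 1334961.
Total: 11 × 1334961 = 14684571.

14684571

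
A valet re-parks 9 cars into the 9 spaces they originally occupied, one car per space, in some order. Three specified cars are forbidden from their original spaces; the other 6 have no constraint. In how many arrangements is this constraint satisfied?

256320

Let A_j be the event that the j-th constrained one is fixed. By inclusion-exclusion over the 3 events:
Σ_{j=0}^{3} (-1)^j C(3,j)(9-j)!
= C(3,0)·9! - C(3,1)·8! + C(3,2)·7! - C(3,3)·6!
= 362880 - 120960 + 15120 - 720
= 256320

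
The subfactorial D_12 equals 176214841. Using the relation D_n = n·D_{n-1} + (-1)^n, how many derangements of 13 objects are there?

2290792932

D_13 = 13·176214841 - 1 = 2290792932.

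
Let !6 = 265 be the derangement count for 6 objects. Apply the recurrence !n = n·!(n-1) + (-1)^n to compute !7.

!7 = 7·265 - 1 = 1854.

1854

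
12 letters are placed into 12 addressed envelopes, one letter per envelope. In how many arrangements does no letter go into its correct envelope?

!12 is the nearest integer to 12!/e.
12! = 479001600, and 479001600/e ≈ 176214840.93, so !12 = 176214841.

176214841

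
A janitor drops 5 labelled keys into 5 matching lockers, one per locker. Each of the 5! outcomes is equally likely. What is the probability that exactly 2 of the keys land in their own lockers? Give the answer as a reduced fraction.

Favorable outcomes: C(5,2)·!3 = 10·2 = 20.
Total outcomes: 5! = 120.
Probability = 20/120 = 1/6.

1/6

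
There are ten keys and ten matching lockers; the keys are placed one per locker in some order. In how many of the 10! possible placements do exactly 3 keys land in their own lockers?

222480

Pick the 3 fixed positions: C(10,3) = 120 ways.
The other 7 form a derangement: !7 = 1854.
Total: 120 × 1854 = 222480.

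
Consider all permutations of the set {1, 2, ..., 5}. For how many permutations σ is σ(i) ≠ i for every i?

44

Use !n = (n-1)(!(n-1) + !(n-2)).
!5 = 4·(9 + 2) = 4·11 = 44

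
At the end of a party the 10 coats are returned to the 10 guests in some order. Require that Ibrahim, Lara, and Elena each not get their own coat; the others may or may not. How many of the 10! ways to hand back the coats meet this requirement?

Inclusion-exclusion on the 3 forbidden self-matches:
Σ_{j=0}^{3} (-1)^j C(3,j)(10-j)!
= C(3,0)·10! - C(3,1)·9! + C(3,2)·8! - C(3,3)·7!
= 3628800 - 1088640 + 120960 - 5040
= 2656080

2656080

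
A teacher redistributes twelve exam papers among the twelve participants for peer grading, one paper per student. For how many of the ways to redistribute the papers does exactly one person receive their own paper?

176214840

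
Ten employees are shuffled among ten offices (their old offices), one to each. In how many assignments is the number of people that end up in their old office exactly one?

Pick the single fixed position: C(10,1) = 10 ways.
The remaining 9 must be deranged: !9 = 133496.
Total: 10 × 133496 = 1334960.

1334960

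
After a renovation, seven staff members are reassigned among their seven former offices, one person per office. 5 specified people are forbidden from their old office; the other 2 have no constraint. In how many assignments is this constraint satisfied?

Let A_j be the event that the j-th constrained one is fixed. By inclusion-exclusion over the 5 events:
Σ_{j=0}^{5} (-1)^j C(5,j)(7-j)!
= C(5,0)·7! - C(5,1)·6! + C(5,2)·5! - C(5,3)·4! + C(5,4)·3! - C(5,5)·2!
= 5040 - 3600 + 1200 - 240 + 30 - 2
= 2428

2428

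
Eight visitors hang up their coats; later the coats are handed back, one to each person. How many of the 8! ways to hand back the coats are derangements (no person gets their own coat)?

14833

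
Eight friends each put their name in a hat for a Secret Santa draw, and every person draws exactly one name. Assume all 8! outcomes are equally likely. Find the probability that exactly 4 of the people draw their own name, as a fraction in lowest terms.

Favorable outcomes: C(8,4)·!4 = 70·9 = 630.
Total outcomes: 8! = 40320.
Probability = 630/40320 = 1/64.

1/64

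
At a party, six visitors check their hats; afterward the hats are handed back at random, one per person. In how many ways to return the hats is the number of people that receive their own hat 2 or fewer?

664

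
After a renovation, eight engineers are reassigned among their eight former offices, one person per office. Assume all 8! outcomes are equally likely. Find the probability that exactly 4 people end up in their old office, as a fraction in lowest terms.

1/64

Favorable outcomes: C(8,4)·!4 = 70·9 = 630.
Total outcomes: 8! = 40320.
Probability = 630/40320 = 1/64.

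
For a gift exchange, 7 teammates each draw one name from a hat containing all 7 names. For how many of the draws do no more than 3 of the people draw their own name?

4948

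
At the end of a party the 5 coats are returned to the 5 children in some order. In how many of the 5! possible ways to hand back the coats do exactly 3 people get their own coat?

10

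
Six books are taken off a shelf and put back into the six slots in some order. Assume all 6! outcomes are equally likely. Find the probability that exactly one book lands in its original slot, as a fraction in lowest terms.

11/30

Favorable outcomes: C(6,1)·!5 = 6·44 = 264.
Total outcomes: 6! = 720.
Probability = 264/720 = 11/30.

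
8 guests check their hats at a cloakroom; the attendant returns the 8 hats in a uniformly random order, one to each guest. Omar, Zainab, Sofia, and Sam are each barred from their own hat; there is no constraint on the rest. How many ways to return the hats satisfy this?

24024

Inclusion-exclusion on the 4 forbidden self-matches:
Σ_{j=0}^{4} (-1)^j C(4,j)(8-j)!
= C(4,0)·8! - C(4,1)·7! + C(4,2)·6! - C(4,3)·5! + C(4,4)·4!
= 40320 - 20160 + 4320 - 480 + 24
= 24024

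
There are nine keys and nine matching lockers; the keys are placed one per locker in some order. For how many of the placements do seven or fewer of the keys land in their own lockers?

362879

Sum C(9,i)·!(9-i) for i = 0..7:
  i=0: C(9,0)·!9 = 1·133496 = 133496
  i=1: C(9,1)·!8 = 9·14833 = 133497
  i=2: C(9,2)·!7 = 36·1854 = 66744
  i=3: C(9,3)·!6 = 84·265 = 22260
  i=4: C(9,4)·!5 = 126·44 = 5544
  i=5: C(9,5)·!4 = 126·9 = 1134
  i=6: C(9,6)·!3 = 84·2 = 168
  i=7: C(9,7)·!2 = 36·1 = 36
Total = 362879.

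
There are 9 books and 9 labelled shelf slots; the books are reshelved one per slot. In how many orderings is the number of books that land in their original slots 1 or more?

# with exactly i fixed is C(9,i)·!(9-i); sum over i=1..9:
  i=1: C(9,1)·!8 = 9·14833 = 133497
  i=2: C(9,2)·!7 = 36·1854 = 66744
  i=3: C(9,3)·!6 = 84·265 = 22260
  i=4: C(9,4)·!5 = 126·44 = 5544
  i=5: C(9,5)·!4 = 126·9 = 1134
  i=6: C(9,6)·!3 = 84·2 = 168
  i=7: C(9,7)·!2 = 36·1 = 36
  i=8: C(9,8)·!1 = 9·0 = 0
  i=9: C(9,9)·!0 = 1·1 = 1
Total = 229384.

229384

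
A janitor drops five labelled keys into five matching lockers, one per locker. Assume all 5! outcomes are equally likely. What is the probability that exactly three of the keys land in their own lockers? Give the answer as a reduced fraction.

Favorable outcomes: C(5,3)·!2 = 10·1 = 10.
Total outcomes: 5! = 120.
Probability = 10/120 = 1/12.

1/12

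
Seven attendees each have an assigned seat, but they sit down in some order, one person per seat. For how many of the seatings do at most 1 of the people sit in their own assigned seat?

Sum C(7,i)·!(7-i) for i = 0..1:
  i=0: C(7,0)·!7 = 1·1854 = 1854
  i=1: C(7,1)·!6 = 7·265 = 1855
Total = 3709.

3709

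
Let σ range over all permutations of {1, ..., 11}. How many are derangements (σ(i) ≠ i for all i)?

14684570

Use !n = n·!(n-1) + (-1)^n.
!11 = 11·1334961 - 1 = 14684570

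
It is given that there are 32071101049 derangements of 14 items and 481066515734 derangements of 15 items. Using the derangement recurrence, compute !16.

!16 = (16-1)·(!15 + !14) = 15·(481066515734 + 32071101049) = 15·513137616783 = 7697064251745.

7697064251745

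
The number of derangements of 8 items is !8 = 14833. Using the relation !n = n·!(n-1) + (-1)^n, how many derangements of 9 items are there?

!9 = 9·14833 - 1 = 133496.

133496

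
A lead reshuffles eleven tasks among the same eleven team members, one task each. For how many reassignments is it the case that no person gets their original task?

The number of derangements of 11 is !11 = Σ_{k=0}^{11} (-1)^k·11!/k!
= 11! - 11!/1! + 11!/2! - 11!/3! + 11!/4! - 11!/5! + 11!/6! - 11!/7! + 11!/8! - 11!/9! + 11!/10! - 11!/11!
= 39916800 - 39916800 + 19958400 - 6652800 + 1663200 - 332640 + 55440 - 7920 + 990 - 110 + 11 - 1
= 14684570

14684570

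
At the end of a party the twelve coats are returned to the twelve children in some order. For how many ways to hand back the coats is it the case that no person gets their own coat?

The subfactorial !12 = [12!/e] (nearest integer).
12! = 479001600, and 479001600/e ≈ 176214840.93, so !12 = 176214841.

176214841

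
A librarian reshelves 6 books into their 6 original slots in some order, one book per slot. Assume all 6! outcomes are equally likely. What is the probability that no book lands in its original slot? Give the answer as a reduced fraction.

53/144

Favorable outcomes: !6 = 265.
Total outcomes: 6! = 720.
Probability = 265/720 = 53/144.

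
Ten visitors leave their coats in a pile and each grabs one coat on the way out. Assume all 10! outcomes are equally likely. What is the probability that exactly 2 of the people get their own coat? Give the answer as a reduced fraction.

Favorable outcomes: C(10,2)·!8 = 45·14833 = 667485.
Total outcomes: 10! = 3628800.
Probability = 667485/3628800 = 2119/11520.

2119/11520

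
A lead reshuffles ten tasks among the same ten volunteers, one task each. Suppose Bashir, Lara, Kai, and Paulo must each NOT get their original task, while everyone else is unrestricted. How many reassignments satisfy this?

2399760

Inclusion-exclusion on the 4 forbidden self-matches:
Σ_{j=0}^{4} (-1)^j C(4,j)(10-j)!
= C(4,0)·10! - C(4,1)·9! + C(4,2)·8! - C(4,3)·7! + C(4,4)·6!
= 3628800 - 1451520 + 241920 - 20160 + 720
= 2399760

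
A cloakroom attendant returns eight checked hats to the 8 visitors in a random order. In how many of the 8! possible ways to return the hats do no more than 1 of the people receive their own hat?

29665

Sum C(8,i)·!(8-i) for i = 0..1:
  i=0: C(8,0)·!8 = 1·14833 = 14833
  i=1: C(8,1)·!7 = 8·1854 = 14832
Total = 29665.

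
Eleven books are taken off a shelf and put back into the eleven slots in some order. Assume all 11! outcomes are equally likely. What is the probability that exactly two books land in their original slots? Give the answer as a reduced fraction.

16687/90720

Favorable outcomes: C(11,2)·!9 = 55·133496 = 7342280.
Total outcomes: 11! = 39916800.
Probability = 7342280/39916800 = 16687/90720.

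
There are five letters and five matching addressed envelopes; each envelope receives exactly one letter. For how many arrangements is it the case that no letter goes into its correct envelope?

44

Recurrence: !5 = 4·(!4 + !3).
!5 = 4·(9 + 2) = 4·11 = 44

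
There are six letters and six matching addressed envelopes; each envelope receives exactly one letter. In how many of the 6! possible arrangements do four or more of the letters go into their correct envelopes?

Sum C(6,i)·!(6-i) for i = 4..6:
  i=4: C(6,4)·!2 = 15·1 = 15
  i=5: C(6,5)·!1 = 6·0 = 0
  i=6: C(6,6)·!0 = 1·1 = 1
Total = 16.

16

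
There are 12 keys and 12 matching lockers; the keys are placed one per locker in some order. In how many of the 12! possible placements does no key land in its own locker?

176214841

By inclusion-exclusion, !12 = Σ (-1)^k · 12!/k! for k=0..12
= 12! - 12!/1! + 12!/2! - 12!/3! + 12!/4! - 12!/5! + 12!/6! - 12!/7! + 12!/8! - 12!/9! + 12!/10! - 12!/11! + 12!/12!
= 479001600 - 479001600 + 239500800 - 79833600 + 19958400 - 3991680 + 665280 - 95040 + 11880 - 1320 + 132 - 12 + 1
= 176214841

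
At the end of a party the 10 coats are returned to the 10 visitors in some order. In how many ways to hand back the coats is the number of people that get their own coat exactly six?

Choose which 6 of the 10 are fixed: C(10,6) = 210.
The remaining 4 must be deranged: !4 = 9.
Total: 210 × 9 = 1890.

1890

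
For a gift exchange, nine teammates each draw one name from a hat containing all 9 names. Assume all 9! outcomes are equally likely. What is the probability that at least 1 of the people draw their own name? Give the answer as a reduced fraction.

28673/45360

Favorable outcomes: Σ_{i≥1} C(9,i)·!(9-i) = 9·14833 + 36·1854 + 84·265 + 126·44 + 126·9 + 84·2 + 36·1 + 9·0 + 1·1 = 229384.
Total outcomes: 9! = 362880.
Probability = 229384/362880 = 28673/45360.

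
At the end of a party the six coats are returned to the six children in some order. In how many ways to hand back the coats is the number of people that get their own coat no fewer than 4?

Sum C(6,i)·!(6-i) for i = 4..6:
  i=4: C(6,4)·!2 = 15·1 = 15
  i=5: C(6,5)·!1 = 6·0 = 0
  i=6: C(6,6)·!0 = 1·1 = 1
Total = 16.

16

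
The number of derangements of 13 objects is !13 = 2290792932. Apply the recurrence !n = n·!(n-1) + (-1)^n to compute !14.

32071101049

!14 = 14·2290792932 + 1 = 32071101049.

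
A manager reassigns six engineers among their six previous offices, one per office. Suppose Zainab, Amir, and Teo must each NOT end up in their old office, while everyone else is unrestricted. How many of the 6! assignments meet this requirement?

426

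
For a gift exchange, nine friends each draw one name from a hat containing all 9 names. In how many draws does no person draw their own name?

133496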